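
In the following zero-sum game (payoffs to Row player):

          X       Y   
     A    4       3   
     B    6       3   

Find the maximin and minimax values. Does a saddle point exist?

Maximin = 3, Minimax = 3, Saddle: True

Work:
Row minimums: [3, 3] → maximin = 3
Column maximums: [6, 3] → minimax = 3
Saddle point exists! Game value = 3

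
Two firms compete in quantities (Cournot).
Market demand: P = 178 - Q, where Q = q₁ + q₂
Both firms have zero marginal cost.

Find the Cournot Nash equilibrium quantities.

q₁* = q₂* = 59.33; P* = 59.33

Work:
Profit: π_i = P·q_i = (a - q_i - q_j)·q_i
FOC: ∂π_i/∂q_i = a - 2q_i - q_j = 0
Reaction function: q_i = (178 - q_j)/2
Symmetry: q* = 178/3 = 59.33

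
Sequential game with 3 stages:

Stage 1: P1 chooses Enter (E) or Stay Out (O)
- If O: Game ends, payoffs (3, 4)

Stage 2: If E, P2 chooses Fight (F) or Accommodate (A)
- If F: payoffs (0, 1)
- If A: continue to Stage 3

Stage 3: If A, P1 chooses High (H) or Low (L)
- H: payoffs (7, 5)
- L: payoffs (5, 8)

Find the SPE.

SPE: (E, A, H); Outcome (7, 5)

Work:
Stage 3: P1 chooses H (7 vs 5)
Stage 2: P2: F->1, A->5 (anticipating H). Choose A
Stage 1: P1: O->3, E->7 (anticipating A, H). Choose E
SPE path: E -> A -> H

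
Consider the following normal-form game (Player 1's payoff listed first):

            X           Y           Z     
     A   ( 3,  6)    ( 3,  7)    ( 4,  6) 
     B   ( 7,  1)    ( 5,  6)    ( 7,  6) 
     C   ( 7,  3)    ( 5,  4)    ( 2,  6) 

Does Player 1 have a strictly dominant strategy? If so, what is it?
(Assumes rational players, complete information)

No strictly dominant strategy exists for Player 1

Work:
A strategy strictly dominates another if it gives a strictly higher payoff against every opponent action. Compare each pair of P1's strategies column-by-column:
  A vs B: [3 vs 7, 3 vs 5, 4 vs 7] → A does not strictly dominate B (column X: 3 ≤ 7)
  A vs C: [3 vs 7, 3 vs 5, 4 vs 2] → A does not strictly dominate C (column X: 3 ≤ 7)
  B vs A: [7 vs 3, 5 vs 3, 7 vs 4] → B strictly dominates A
  B vs C: [7 vs 7, 5 vs 5, 7 vs 2] → B does not strictly dominate C (column X: 7 ≤ 7)
  C vs A: [7 vs 3, 5 vs 3, 2 vs 4] → C does not strictly dominate A (column Z: 2 ≤ 4)
  C vs B: [7 vs 7, 5 vs 5, 2 vs 7] → C does not strictly dominate B (column X: 7 ≤ 7)
No single strategy strictly dominates all others → no strictly dominant strategy.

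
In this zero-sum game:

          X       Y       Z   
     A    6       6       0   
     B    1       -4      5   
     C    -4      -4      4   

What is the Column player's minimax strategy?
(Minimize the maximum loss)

Column should play Z, value = 5

Work:
Column player minimizes Row's maximum payoff:
Column X: max payoff to Row = 6
Column Y: max payoff to Row = 6
Column Z: max payoff to Row = 5
Minimum is 5, achieved by column Z.
Minimax strategy: Z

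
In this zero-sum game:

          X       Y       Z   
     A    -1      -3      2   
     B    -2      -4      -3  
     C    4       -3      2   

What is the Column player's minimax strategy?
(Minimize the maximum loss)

Column should play Y, value = -3

Work:
Column player minimizes Row's maximum payoff:
Column X: max payoff to Row = 4
Column Y: max payoff to Row = -3
Column Z: max payoff to Row = 2
Minimum is -3, achieved by column Y.
Minimax strategy: Y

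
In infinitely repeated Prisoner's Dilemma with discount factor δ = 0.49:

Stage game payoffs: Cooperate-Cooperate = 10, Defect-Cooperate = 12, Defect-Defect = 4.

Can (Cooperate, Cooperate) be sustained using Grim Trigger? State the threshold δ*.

δ* = 0.25; since δ = 0.49 ≥ 0.25, cooperation can be sustained

Work:
For Grim Trigger:
Cooperate forever: 10/(1-δ)
Defect then punished: 12 + 4·δ/(1-δ)
Need: 10/(1-δ) ≥ 12 + 4·δ/(1-δ)
Solving: δ ≥ (T-R)/(T-P) = (12-10)/(12-4) = 0.25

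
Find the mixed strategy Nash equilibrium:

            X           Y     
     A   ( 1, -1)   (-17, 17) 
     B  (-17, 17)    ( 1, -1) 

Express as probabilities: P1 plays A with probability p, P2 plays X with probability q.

p = 0.5, q = 0.5

Work:
Find probabilities that make opponent indifferent:
P2 chooses q to make P1 indifferent between A and B
P1 chooses p to make P2 indifferent between X and Y
Mixed NE: P1 plays (A: 0.5, B: 0.5), P2 plays (X: 0.5, Y: 0.5)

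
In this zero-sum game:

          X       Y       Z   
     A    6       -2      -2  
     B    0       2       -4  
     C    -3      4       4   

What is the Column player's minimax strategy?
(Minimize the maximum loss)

Column should play Y or Z (all achieve the minimum), value = 4

Work:
Column player minimizes Row's maximum payoff:
Column X: max payoff to Row = 6
Column Y: max payoff to Row = 4
Column Z: max payoff to Row = 4
Minimum is 4, achieved by columns Y, Z (tied).
Each of Y or Z is a minimax strategy.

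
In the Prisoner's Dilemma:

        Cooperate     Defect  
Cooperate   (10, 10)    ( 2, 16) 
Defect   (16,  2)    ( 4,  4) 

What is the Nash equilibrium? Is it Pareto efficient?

(Defect, Defect) is NE; not Pareto efficient

Work:
Defect dominates Cooperate for both players:
If P2 cooperates: Defect (16) > Cooperate (10)
If P2 defects: Defect (4) > Cooperate (2)
NE: (Defect, Defect) with payoff (4, 4)
But (Cooperate, Cooperate) = (10, 10) Pareto dominates (4, 4)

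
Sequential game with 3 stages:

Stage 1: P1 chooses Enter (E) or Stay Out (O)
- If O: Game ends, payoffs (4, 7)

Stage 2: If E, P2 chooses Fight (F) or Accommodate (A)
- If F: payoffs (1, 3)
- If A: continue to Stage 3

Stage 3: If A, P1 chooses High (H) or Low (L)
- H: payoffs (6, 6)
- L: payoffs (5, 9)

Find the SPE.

SPE: (E, A, H); Outcome (6, 6)

Work:
Stage 3: P1 chooses H (6 vs 5)
Stage 2: P2: F->3, A->6 (anticipating H). Choose A
Stage 1: P1: O->4, E->6 (anticipating A, H). Choose E
SPE path: E -> A -> H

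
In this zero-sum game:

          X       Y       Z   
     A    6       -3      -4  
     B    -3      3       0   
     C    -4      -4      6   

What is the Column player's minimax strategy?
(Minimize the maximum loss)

Column should play Y, value = 3

Work:
Column player minimizes Row's maximum payoff:
Column X: max payoff to Row = 6
Column Y: max payoff to Row = 3
Column Z: max payoff to Row = 6
Minimum is 3, achieved by column Y.
Minimax strategy: Y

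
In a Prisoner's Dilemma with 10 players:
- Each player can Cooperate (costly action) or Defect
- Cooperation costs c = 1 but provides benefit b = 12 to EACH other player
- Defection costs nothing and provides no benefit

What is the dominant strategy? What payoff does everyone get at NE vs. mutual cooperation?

Dominant: Defect; NE payoff = 0; Coop payoff = 107

Work:
Defect dominates (saves cost c = 1, benefit to others is external)
NE: All defect → everyone gets 0
If all cooperate: each receives (9)×12 - 1 = 107
Social dilemma: 107 > 0 but NE gives 0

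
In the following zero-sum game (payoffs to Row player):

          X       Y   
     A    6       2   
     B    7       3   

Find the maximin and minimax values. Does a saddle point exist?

Maximin = 3, Minimax = 3, Saddle: True

Work:
Row minimums: [2, 3] → maximin = 3
Column maximums: [7, 3] → minimax = 3
Saddle point exists! Game value = 3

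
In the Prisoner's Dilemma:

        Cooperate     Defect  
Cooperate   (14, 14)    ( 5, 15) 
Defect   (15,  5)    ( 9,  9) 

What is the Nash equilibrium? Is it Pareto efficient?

(Defect, Defect) is NE; not Pareto efficient

Work:
Defect dominates Cooperate for both players:
If P2 cooperates: Defect (15) > Cooperate (14)
If P2 defects: Defect (9) > Cooperate (5)
NE: (Defect, Defect) with payoff (9, 9)
But (Cooperate, Cooperate) = (14, 14) Pareto dominates (9, 9)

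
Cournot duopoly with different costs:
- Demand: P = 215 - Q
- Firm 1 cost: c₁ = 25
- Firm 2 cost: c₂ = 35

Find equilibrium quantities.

q₁* = 66.67, q₂* = 56.67

Work:
Reaction: q₁ = (215 - 25 - q₂)/2
Reaction: q₂ = (215 - 35 - q₁)/2
Solve simultaneously:
q₁* = (215 - 2×25 + 35)/3 = 66.67
q₂* = (215 - 2×35 + 25)/3 = 56.67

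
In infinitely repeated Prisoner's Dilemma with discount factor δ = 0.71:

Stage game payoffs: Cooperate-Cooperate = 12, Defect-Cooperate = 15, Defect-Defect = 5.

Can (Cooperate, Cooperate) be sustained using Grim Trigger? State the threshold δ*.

δ* = 0.3; since δ = 0.71 ≥ 0.3, cooperation can be sustained

Work:
For Grim Trigger:
Cooperate forever: 12/(1-δ)
Defect then punished: 15 + 5·δ/(1-δ)
Need: 12/(1-δ) ≥ 15 + 5·δ/(1-δ)
Solving: δ ≥ (T-R)/(T-P) = (15-12)/(15-5) = 0.3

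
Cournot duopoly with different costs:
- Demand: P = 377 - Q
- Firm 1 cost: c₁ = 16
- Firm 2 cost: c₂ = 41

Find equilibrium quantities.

q₁* = 128.67, q₂* = 103.67

Work:
Reaction: q₁ = (377 - 16 - q₂)/2
Reaction: q₂ = (377 - 41 - q₁)/2
Solve simultaneously:
q₁* = (377 - 2×16 + 41)/3 = 128.67
q₂* = (377 - 2×41 + 16)/3 = 103.67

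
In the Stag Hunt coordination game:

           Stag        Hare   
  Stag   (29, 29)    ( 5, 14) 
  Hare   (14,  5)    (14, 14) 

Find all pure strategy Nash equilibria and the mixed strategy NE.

Pure NE: (Stag, Stag) and (Hare, Hare); Mixed NE: p = 0.375, q = 0.375

Work:
Check pure NE:
(Stag, Stag): (29, 29) - no unilateral deviation beneficial
(Hare, Hare): (14, 14) - no unilateral deviation beneficial
Mixed NE: P1 plays Stag with p = 0.375, P2 plays Stag with q = 0.375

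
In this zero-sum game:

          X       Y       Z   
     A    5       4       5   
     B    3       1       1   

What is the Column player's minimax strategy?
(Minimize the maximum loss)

Column should play Y, value = 4

Work:
Column player minimizes Row's maximum payoff:
Column X: max payoff to Row = 5
Column Y: max payoff to Row = 4
Column Z: max payoff to Row = 5
Minimum is 4, achieved by column Y.
Minimax strategy: Y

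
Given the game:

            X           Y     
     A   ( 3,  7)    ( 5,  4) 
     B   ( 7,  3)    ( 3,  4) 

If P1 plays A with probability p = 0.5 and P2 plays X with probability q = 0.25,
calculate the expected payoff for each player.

E[P1] = 4.25, E[P2] = 4.25

Work:
E[P1] = p·q·π₁(A,X) + p·(1-q)·π₁(A,Y) + (1-p)·q·π₁(B,X) + (1-p)·(1-q)·π₁(B,Y)
= 0.5·0.25·3 + 0.5·0.75·5 + 0.5·0.25·7 + 0.5·0.75·3
= 4.25

E[P2] = 4.25 (similar calculation)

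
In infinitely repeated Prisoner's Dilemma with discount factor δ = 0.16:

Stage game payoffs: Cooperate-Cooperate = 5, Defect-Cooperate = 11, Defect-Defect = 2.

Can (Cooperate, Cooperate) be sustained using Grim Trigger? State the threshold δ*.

δ* = 0.6667; since δ = 0.16 < 0.6667, cooperation cannot be sustained

Work:
For Grim Trigger:
Cooperate forever: 5/(1-δ)
Defect then punished: 11 + 2·δ/(1-δ)
Need: 5/(1-δ) ≥ 11 + 2·δ/(1-δ)
Solving: δ ≥ (T-R)/(T-P) = (11-5)/(11-2) = 0.6667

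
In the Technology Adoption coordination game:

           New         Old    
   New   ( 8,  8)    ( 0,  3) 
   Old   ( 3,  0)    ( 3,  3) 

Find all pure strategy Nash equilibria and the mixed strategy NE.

Pure NE: (New, New) and (Old, Old); Mixed NE: p = 0.375, q = 0.375

Work:
Check pure NE:
(New, New): (8, 8) - no unilateral deviation beneficial
(Old, Old): (3, 3) - no unilateral deviation beneficial
Mixed NE: P1 plays New with p = 0.375, P2 plays New with q = 0.375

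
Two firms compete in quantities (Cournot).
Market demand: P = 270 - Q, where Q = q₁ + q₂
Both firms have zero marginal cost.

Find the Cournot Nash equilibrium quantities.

q₁* = q₂* = 90.0; P* = 90.0

Work:
Profit: π_i = P·q_i = (a - q_i - q_j)·q_i
FOC: ∂π_i/∂q_i = a - 2q_i - q_j = 0
Reaction function: q_i = (270 - q_j)/2
Symmetry: q* = 270/3 = 90.0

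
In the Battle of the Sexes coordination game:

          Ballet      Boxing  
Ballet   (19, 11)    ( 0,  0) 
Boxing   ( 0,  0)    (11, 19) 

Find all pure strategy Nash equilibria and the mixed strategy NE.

Pure NE: (Ballet, Ballet) and (Boxing, Boxing); Mixed NE: p = 0.6333, q = 0.3667

Work:
Check pure NE:
(Ballet, Ballet): (19, 11) - no unilateral deviation beneficial
(Boxing, Boxing): (11, 19) - no unilateral deviation beneficial
Mixed NE: P1 plays Ballet with p = 0.6333, P2 plays Ballet with q = 0.3667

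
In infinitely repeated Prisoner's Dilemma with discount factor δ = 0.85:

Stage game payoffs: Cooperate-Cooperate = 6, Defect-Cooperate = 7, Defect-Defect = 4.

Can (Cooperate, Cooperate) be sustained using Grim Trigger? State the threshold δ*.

δ* = 0.3333; since δ = 0.85 ≥ 0.3333, cooperation can be sustained

Work:
For Grim Trigger:
Cooperate forever: 6/(1-δ)
Defect then punished: 7 + 4·δ/(1-δ)
Need: 6/(1-δ) ≥ 7 + 4·δ/(1-δ)
Solving: δ ≥ (T-R)/(T-P) = (7-6)/(7-4) = 0.3333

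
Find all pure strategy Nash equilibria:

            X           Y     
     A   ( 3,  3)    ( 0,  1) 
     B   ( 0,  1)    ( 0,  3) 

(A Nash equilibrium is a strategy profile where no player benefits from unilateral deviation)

Nash equilibrium: (A, X), (B, Y)

Work:
Best responses:
  P1 vs X: payoffs [3, 0] → best response A (payoff 3)
  P1 vs Y: payoffs [0, 0] → best response A/B (payoff 0)
  P2 vs A: payoffs [3, 1] → best response X (payoff 3)
  P2 vs B: payoffs [1, 3] → best response Y (payoff 3)
Mutual best responses: (A,X), (B,Y) → Nash equilibria.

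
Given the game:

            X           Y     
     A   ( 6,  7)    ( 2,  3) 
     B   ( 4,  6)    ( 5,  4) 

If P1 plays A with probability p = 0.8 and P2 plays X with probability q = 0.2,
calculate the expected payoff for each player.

E[P1] = 3.2, E[P2] = 3.92

Work:
E[P1] = p·q·π₁(A,X) + p·(1-q)·π₁(A,Y) + (1-p)·q·π₁(B,X) + (1-p)·(1-q)·π₁(B,Y)
= 0.8·0.2·6 + 0.8·0.8·2 + 0.2·0.2·4 + 0.2·0.8·5
= 3.2

E[P2] = 3.92 (similar calculation)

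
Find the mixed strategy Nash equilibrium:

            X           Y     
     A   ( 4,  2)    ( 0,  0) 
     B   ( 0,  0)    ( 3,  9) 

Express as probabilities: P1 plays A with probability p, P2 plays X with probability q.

p = 0.8182, q = 0.4286

Work:
Find probabilities that make opponent indifferent:
P2 chooses q to make P1 indifferent between A and B
P1 chooses p to make P2 indifferent between X and Y
Mixed NE: P1 plays (A: 0.8182, B: 0.1818), P2 plays (X: 0.4286, Y: 0.5714)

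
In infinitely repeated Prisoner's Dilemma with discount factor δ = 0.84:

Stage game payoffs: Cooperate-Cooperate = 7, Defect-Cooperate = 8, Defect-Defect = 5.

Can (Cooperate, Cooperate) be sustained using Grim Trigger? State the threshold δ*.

δ* = 0.3333; since δ = 0.84 ≥ 0.3333, cooperation can be sustained

Work:
For Grim Trigger:
Cooperate forever: 7/(1-δ)
Defect then punished: 8 + 5·δ/(1-δ)
Need: 7/(1-δ) ≥ 8 + 5·δ/(1-δ)
Solving: δ ≥ (T-R)/(T-P) = (8-7)/(8-5) = 0.3333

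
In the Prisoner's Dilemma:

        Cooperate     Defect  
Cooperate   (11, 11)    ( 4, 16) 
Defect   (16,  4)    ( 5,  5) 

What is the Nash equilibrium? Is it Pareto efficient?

(Defect, Defect) is NE; not Pareto efficient

Work:
Defect dominates Cooperate for both players:
If P2 cooperates: Defect (16) > Cooperate (11)
If P2 defects: Defect (5) > Cooperate (4)
NE: (Defect, Defect) with payoff (5, 5)
But (Cooperate, Cooperate) = (11, 11) Pareto dominates (5, 5)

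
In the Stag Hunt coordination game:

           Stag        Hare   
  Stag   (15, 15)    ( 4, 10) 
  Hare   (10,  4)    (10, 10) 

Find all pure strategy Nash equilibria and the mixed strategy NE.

Pure NE: (Stag, Stag) and (Hare, Hare); Mixed NE: p = 0.5455, q = 0.5455

Work:
Check pure NE:
(Stag, Stag): (15, 15) - no unilateral deviation beneficial
(Hare, Hare): (10, 10) - no unilateral deviation beneficial
Mixed NE: P1 plays Stag with p = 0.5455, P2 plays Stag with q = 0.5455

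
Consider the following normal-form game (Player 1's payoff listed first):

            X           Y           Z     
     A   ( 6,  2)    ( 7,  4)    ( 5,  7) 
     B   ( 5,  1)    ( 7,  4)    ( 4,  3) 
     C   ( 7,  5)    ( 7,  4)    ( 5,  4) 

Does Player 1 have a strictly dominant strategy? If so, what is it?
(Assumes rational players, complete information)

No strictly dominant strategy exists for Player 1

Work:
A strategy strictly dominates another if it gives a strictly higher payoff against every opponent action. Compare each pair of P1's strategies column-by-column:
  A vs B: [6 vs 5, 7 vs 7, 5 vs 4] → A does not strictly dominate B (column Y: 7 ≤ 7)
  A vs C: [6 vs 7, 7 vs 7, 5 vs 5] → A does not strictly dominate C (column X: 6 ≤ 7)
  B vs A: [5 vs 6, 7 vs 7, 4 vs 5] → B does not strictly dominate A (column X: 5 ≤ 6)
  B vs C: [5 vs 7, 7 vs 7, 4 vs 5] → B does not strictly dominate C (column X: 5 ≤ 7)
  C vs A: [7 vs 6, 7 vs 7, 5 vs 5] → C does not strictly dominate A (column Y: 7 ≤ 7)
  C vs B: [7 vs 5, 7 vs 7, 5 vs 4] → C does not strictly dominate B (column Y: 7 ≤ 7)
No single strategy strictly dominates all others → no strictly dominant strategy.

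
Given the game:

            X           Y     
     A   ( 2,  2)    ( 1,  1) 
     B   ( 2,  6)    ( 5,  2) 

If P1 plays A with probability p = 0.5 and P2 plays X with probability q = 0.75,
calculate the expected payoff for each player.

E[P1] = 2.25, E[P2] = 3.375

Work:
E[P1] = p·q·π₁(A,X) + p·(1-q)·π₁(A,Y) + (1-p)·q·π₁(B,X) + (1-p)·(1-q)·π₁(B,Y)
= 0.5·0.75·2 + 0.5·0.25·1 + 0.5·0.75·2 + 0.5·0.25·5
= 2.25

E[P2] = 3.375 (similar calculation)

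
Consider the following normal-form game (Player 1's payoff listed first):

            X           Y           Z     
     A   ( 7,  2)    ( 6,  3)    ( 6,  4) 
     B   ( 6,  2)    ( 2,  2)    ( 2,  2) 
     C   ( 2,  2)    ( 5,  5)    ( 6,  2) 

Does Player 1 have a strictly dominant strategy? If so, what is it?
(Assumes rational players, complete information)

No strictly dominant strategy exists for Player 1

Work:
A strategy strictly dominates another if it gives a strictly higher payoff against every opponent action. Compare each pair of P1's strategies column-by-column:
  A vs B: [7 vs 6, 6 vs 2, 6 vs 2] → A strictly dominates B
  A vs C: [7 vs 2, 6 vs 5, 6 vs 6] → A does not strictly dominate C (column Z: 6 ≤ 6)
  B vs A: [6 vs 7, 2 vs 6, 2 vs 6] → B does not strictly dominate A (column X: 6 ≤ 7)
  B vs C: [6 vs 2, 2 vs 5, 2 vs 6] → B does not strictly dominate C (column Y: 2 ≤ 5)
  C vs A: [2 vs 7, 5 vs 6, 6 vs 6] → C does not strictly dominate A (column X: 2 ≤ 7)
  C vs B: [2 vs 6, 5 vs 2, 6 vs 2] → C does not strictly dominate B (column X: 2 ≤ 6)
No single strategy strictly dominates all others → no strictly dominant strategy.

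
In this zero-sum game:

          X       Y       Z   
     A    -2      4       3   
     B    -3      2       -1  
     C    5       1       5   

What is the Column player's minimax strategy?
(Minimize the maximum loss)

Column should play Y, value = 4

Work:
Column player minimizes Row's maximum payoff:
Column X: max payoff to Row = 5
Column Y: max payoff to Row = 4
Column Z: max payoff to Row = 5
Minimum is 4, achieved by column Y.
Minimax strategy: Y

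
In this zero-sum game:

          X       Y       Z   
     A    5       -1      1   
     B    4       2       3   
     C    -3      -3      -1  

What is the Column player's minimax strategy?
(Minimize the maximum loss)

Column should play Y, value = 2

Work:
Column player minimizes Row's maximum payoff:
Column X: max payoff to Row = 5
Column Y: max payoff to Row = 2
Column Z: max payoff to Row = 3
Minimum is 2, achieved by column Y.
Minimax strategy: Y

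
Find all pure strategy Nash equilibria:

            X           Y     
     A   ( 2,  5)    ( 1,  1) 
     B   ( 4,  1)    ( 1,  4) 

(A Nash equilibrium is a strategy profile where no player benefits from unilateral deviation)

Nash equilibrium: (B, Y)

Work:
Best responses:
  P1 vs X: payoffs [2, 4] → best response B (payoff 4)
  P1 vs Y: payoffs [1, 1] → best response A/B (payoff 1)
  P2 vs A: payoffs [5, 1] → best response X (payoff 5)
  P2 vs B: payoffs [1, 4] → best response Y (payoff 4)
Mutual best responses: (B,Y) → Nash equilibria.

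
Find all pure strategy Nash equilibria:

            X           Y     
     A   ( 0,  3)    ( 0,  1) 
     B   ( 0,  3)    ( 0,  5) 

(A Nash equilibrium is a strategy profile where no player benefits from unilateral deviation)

Nash equilibrium: (A, X), (B, Y)

Work:
Best responses:
  P1 vs X: payoffs [0, 0] → best response A/B (payoff 0)
  P1 vs Y: payoffs [0, 0] → best response A/B (payoff 0)
  P2 vs A: payoffs [3, 1] → best response X (payoff 3)
  P2 vs B: payoffs [3, 5] → best response Y (payoff 5)
Mutual best responses: (A,X), (B,Y) → Nash equilibria.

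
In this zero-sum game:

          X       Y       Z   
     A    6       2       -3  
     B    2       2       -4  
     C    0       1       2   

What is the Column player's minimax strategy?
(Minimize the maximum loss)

Column should play Y or Z (all achieve the minimum), value = 2

Work:
Column player minimizes Row's maximum payoff:
Column X: max payoff to Row = 6
Column Y: max payoff to Row = 2
Column Z: max payoff to Row = 2
Minimum is 2, achieved by columns Y, Z (tied).
Each of Y or Z is a minimax strategy.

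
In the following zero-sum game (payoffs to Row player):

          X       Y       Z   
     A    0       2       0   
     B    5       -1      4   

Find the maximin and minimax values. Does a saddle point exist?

Maximin = 0, Minimax = 2, Saddle: False

Work:
Row minimums: [0, -1] → maximin = 0
Column maximums: [5, 2, 4] → minimax = 2
No saddle point (maximin ≠ minimax). Mixed strategy needed.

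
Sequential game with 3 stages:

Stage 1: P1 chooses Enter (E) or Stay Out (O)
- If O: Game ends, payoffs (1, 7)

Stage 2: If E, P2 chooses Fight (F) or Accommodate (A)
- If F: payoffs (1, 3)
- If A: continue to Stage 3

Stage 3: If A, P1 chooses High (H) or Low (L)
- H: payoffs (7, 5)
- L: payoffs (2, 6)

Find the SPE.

SPE: (E, A, H); Outcome (7, 5)

Work:
Stage 3: P1 chooses H (7 vs 2)
Stage 2: P2: F->3, A->5 (anticipating H). Choose A
Stage 1: P1: O->1, E->7 (anticipating A, H). Choose E
SPE path: E -> A -> H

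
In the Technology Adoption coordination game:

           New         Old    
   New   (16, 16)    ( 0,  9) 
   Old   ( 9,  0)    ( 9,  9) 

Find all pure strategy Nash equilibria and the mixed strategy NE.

Pure NE: (New, New) and (Old, Old); Mixed NE: p = 0.5625, q = 0.5625

Work:
Check pure NE:
(New, New): (16, 16) - no unilateral deviation beneficial
(Old, Old): (9, 9) - no unilateral deviation beneficial
Mixed NE: P1 plays New with p = 0.5625, P2 plays New with q = 0.5625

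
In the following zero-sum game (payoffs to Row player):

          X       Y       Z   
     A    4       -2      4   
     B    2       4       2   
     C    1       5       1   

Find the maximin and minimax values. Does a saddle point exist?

Maximin = 2, Minimax = 4, Saddle: False

Work:
Row minimums: [-2, 2, 1] → maximin = 2
Column maximums: [4, 5, 4] → minimax = 4
No saddle point (maximin ≠ minimax). Mixed strategy needed.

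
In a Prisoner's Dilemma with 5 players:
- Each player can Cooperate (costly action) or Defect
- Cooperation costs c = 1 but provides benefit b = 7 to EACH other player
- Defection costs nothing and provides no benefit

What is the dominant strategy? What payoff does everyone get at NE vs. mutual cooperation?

Dominant: Defect; NE payoff = 0; Coop payoff = 27

Work:
Defect dominates (saves cost c = 1, benefit to others is external)
NE: All defect → everyone gets 0
If all cooperate: each receives (4)×7 - 1 = 27
Social dilemma: 27 > 0 but NE gives 0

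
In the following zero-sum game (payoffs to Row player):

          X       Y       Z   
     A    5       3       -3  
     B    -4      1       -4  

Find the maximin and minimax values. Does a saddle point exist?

Maximin = -3, Minimax = -3, Saddle: True

Work:
Row minimums: [-3, -4] → maximin = -3
Column maximums: [5, 3, -3] → minimax = -3
Saddle point exists! Game value = -3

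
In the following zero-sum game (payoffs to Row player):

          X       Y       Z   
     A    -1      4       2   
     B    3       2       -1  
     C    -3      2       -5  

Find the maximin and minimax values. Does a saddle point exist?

Maximin = -1, Minimax = 2, Saddle: False

Work:
Row minimums: [-1, -1, -5] → maximin = -1
Column maximums: [3, 4, 2] → minimax = 2
No saddle point (maximin ≠ minimax). Mixed strategy needed.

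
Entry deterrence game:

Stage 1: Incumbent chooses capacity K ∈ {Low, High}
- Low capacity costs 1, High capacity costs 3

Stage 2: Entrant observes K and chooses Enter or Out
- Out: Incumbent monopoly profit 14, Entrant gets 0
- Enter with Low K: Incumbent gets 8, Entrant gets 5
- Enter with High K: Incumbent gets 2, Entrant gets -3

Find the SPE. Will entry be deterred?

SPE: (High, Enter|Low, Out|High); Entry deterred. Incumbent net profit = 11

Work:
After Low K: Entrant enters (5 > 0)
After High K: Entrant stays out (-3 < 0)
Incumbent: Low → 8−1=7, High → 14−3=11
Incumbent chooses High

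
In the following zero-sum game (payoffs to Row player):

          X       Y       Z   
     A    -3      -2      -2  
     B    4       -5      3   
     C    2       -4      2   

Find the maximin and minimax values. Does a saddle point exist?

Maximin = -3, Minimax = -2, Saddle: False

Work:
Row minimums: [-3, -5, -4] → maximin = -3
Column maximums: [4, -2, 3] → minimax = -2
No saddle point (maximin ≠ minimax). Mixed strategy needed.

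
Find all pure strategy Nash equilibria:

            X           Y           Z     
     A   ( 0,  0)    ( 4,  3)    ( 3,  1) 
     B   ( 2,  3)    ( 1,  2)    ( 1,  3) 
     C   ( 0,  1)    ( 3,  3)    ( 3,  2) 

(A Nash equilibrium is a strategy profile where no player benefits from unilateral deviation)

Nash equilibrium: (A, Y), (B, X)

Work:
Best responses:
  P1 vs X: payoffs [0, 2, 0] → best response B (payoff 2)
  P1 vs Y: payoffs [4, 1, 3] → best response A (payoff 4)
  P1 vs Z: payoffs [3, 1, 3] → best response A/C (payoff 3)
  P2 vs A: payoffs [0, 3, 1] → best response Y (payoff 3)
  P2 vs B: payoffs [3, 2, 3] → best response X/Z (payoff 3)
  P2 vs C: payoffs [1, 3, 2] → best response Y (payoff 3)
Mutual best responses: (A,Y), (B,X) → Nash equilibria.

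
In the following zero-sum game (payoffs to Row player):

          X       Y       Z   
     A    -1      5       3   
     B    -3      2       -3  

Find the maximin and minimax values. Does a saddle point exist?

Maximin = -1, Minimax = -1, Saddle: True

Work:
Row minimums: [-1, -3] → maximin = -1
Column maximums: [-1, 5, 3] → minimax = -1
Saddle point exists! Game value = -1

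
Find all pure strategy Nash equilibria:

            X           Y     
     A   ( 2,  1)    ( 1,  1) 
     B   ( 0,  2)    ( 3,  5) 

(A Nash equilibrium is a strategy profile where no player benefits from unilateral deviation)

Nash equilibrium: (A, X), (B, Y)

Work:
Best responses:
  P1 vs X: payoffs [2, 0] → best response A (payoff 2)
  P1 vs Y: payoffs [1, 3] → best response B (payoff 3)
  P2 vs A: payoffs [1, 1] → best response X/Y (payoff 1)
  P2 vs B: payoffs [2, 5] → best response Y (payoff 5)
Mutual best responses: (A,X), (B,Y) → Nash equilibria.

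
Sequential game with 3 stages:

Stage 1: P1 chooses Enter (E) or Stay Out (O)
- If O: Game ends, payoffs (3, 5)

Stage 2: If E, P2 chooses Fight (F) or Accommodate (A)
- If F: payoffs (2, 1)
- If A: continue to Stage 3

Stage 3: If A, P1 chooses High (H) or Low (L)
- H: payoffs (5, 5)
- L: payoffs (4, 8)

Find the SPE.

SPE: (E, A, H); Outcome (5, 5)

Work:
Stage 3: P1 chooses H (5 vs 4)
Stage 2: P2: F->1, A->5 (anticipating H). Choose A
Stage 1: P1: O->3, E->5 (anticipating A, H). Choose E
SPE path: E -> A -> H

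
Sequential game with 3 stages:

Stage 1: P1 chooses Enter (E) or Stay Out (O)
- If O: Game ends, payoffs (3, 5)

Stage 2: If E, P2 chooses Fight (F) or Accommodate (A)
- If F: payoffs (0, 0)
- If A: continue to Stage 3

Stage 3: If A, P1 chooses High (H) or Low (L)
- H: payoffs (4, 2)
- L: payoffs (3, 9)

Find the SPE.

SPE: (E, A, H); Outcome (4, 2)

Work:
Stage 3: P1 chooses H (4 vs 3)
Stage 2: P2: F->0, A->2 (anticipating H). Choose A
Stage 1: P1: O->3, E->4 (anticipating A, H). Choose E
SPE path: E -> A -> H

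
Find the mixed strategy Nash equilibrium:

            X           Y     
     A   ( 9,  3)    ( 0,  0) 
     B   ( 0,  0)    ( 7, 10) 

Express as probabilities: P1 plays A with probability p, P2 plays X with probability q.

p = 0.7692, q = 0.4375

Work:
Find probabilities that make opponent indifferent:
P2 chooses q to make P1 indifferent between A and B
P1 chooses p to make P2 indifferent between X and Y
Mixed NE: P1 plays (A: 0.7692, B: 0.2308), P2 plays (X: 0.4375, Y: 0.5625)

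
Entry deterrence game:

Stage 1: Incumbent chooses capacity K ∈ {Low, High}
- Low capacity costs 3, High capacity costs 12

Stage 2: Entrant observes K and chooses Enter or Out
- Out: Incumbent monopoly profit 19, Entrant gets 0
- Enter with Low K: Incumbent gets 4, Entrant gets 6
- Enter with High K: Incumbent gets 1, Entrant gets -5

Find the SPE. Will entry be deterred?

SPE: (High, Enter|Low, Out|High); Entry deterred. Incumbent net profit = 7

Work:
After Low K: Entrant enters (6 > 0)
After High K: Entrant stays out (-5 < 0)
Incumbent: Low → 4−3=1, High → 19−12=7
Incumbent chooses High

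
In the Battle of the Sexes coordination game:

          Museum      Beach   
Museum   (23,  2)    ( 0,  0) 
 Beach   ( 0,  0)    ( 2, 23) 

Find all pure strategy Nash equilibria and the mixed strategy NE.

Pure NE: (Museum, Museum) and (Beach, Beach); Mixed NE: p = 0.92, q = 0.08

Work:
Check pure NE:
(Museum, Museum): (23, 2) - no unilateral deviation beneficial
(Beach, Beach): (2, 23) - no unilateral deviation beneficial
Mixed NE: P1 plays Museum with p = 0.92, P2 plays Museum with q = 0.08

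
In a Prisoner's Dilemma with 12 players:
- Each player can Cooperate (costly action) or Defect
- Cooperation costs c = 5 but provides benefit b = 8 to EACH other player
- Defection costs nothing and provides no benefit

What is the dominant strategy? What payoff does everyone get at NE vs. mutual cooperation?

Dominant: Defect; NE payoff = 0; Coop payoff = 83

Work:
Defect dominates (saves cost c = 5, benefit to others is external)
NE: All defect → everyone gets 0
If all cooperate: each receives (11)×8 - 5 = 83
Social dilemma: 83 > 0 but NE gives 0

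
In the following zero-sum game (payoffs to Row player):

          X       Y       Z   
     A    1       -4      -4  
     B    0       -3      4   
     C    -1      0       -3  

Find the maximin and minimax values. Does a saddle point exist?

Maximin = -3, Minimax = 0, Saddle: False

Work:
Row minimums: [-4, -3, -3] → maximin = -3
Column maximums: [1, 0, 4] → minimax = 0
No saddle point (maximin ≠ minimax). Mixed strategy needed.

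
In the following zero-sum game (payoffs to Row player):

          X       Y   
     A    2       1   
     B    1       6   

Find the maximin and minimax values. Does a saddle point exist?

Maximin = 1, Minimax = 2, Saddle: False

Work:
Row minimums: [1, 1] → maximin = 1
Column maximums: [2, 6] → minimax = 2
No saddle point (maximin ≠ minimax). Mixed strategy needed.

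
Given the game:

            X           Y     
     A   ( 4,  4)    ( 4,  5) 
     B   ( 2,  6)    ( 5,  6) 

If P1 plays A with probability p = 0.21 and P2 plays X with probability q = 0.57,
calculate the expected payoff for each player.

E[P1] = 3.4391, E[P2] = 5.6703

Work:
E[P1] = p·q·π₁(A,X) + p·(1-q)·π₁(A,Y) + (1-p)·q·π₁(B,X) + (1-p)·(1-q)·π₁(B,Y)
= 0.21·0.57·4 + 0.21·0.43·4 + 0.79·0.57·2 + 0.79·0.43·5
= 3.4391

E[P2] = 5.6703 (similar calculation)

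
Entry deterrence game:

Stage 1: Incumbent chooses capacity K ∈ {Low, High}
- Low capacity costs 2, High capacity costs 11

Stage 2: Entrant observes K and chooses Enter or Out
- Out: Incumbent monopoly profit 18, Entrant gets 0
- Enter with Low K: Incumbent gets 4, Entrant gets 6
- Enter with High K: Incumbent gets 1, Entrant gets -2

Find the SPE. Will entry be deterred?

SPE: (High, Enter|Low, Out|High); Entry deterred. Incumbent net profit = 7

Work:
After Low K: Entrant enters (6 > 0)
After High K: Entrant stays out (-2 < 0)
Incumbent: Low → 4−2=2, High → 18−11=7
Incumbent chooses High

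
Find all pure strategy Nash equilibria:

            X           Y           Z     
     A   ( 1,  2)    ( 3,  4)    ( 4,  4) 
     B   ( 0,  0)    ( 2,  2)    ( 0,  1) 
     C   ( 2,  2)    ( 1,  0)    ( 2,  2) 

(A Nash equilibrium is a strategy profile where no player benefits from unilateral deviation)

Nash equilibrium: (A, Y), (A, Z), (C, X)

Work:
Best responses:
  P1 vs X: payoffs [1, 0, 2] → best response C (payoff 2)
  P1 vs Y: payoffs [3, 2, 1] → best response A (payoff 3)
  P1 vs Z: payoffs [4, 0, 2] → best response A (payoff 4)
  P2 vs A: payoffs [2, 4, 4] → best response Y/Z (payoff 4)
  P2 vs B: payoffs [0, 2, 1] → best response Y (payoff 2)
  P2 vs C: payoffs [2, 0, 2] → best response X/Z (payoff 2)
Mutual best responses: (A,Y), (A,Z), (C,X) → Nash equilibria.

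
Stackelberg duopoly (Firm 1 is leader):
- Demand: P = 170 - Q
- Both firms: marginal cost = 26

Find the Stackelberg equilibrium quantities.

q₁* (leader) = 72.0, q₂* (follower) = 36.0

Work:
Follower's reaction: q₂ = (a - c - q₁)/2
Leader substitutes: π₁ = q₁·(a - q₁ - (a-c-q₁)/2 - c)
FOC: q₁* = (170 - 26)/2 = 72.00
Then: q₂* = (170 - 26 - 72.0)/2 = 36.00
Leader has first-mover advantage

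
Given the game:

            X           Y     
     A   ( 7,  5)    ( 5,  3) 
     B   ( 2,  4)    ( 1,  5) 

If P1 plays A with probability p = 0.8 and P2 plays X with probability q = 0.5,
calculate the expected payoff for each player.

E[P1] = 5.1, E[P2] = 4.1

Work:
E[P1] = p·q·π₁(A,X) + p·(1-q)·π₁(A,Y) + (1-p)·q·π₁(B,X) + (1-p)·(1-q)·π₁(B,Y)
= 0.8·0.5·7 + 0.8·0.5·5 + 0.2·0.5·2 + 0.2·0.5·1
= 5.1

E[P2] = 4.1 (similar calculation)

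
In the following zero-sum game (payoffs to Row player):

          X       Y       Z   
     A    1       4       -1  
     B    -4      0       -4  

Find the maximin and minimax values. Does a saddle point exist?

Maximin = -1, Minimax = -1, Saddle: True

Work:
Row minimums: [-1, -4] → maximin = -1
Column maximums: [1, 4, -1] → minimax = -1
Saddle point exists! Game value = -1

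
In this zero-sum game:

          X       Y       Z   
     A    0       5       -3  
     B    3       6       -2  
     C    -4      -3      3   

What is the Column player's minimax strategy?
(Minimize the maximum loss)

Column should play X or Z (all achieve the minimum), value = 3

Work:
Column player minimizes Row's maximum payoff:
Column X: max payoff to Row = 3
Column Y: max payoff to Row = 6
Column Z: max payoff to Row = 3
Minimum is 3, achieved by columns X, Z (tied).
Each of X or Z is a minimax strategy.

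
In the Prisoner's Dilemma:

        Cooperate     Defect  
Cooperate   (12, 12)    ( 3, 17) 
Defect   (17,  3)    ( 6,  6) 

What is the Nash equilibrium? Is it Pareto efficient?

(Defect, Defect) is NE; not Pareto efficient

Work:
Defect dominates Cooperate for both players:
If P2 cooperates: Defect (17) > Cooperate (12)
If P2 defects: Defect (6) > Cooperate (3)
NE: (Defect, Defect) with payoff (6, 6)
But (Cooperate, Cooperate) = (12, 12) Pareto dominates (6, 6)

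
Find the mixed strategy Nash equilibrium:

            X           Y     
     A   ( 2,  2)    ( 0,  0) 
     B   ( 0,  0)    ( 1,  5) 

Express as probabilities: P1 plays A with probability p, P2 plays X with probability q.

p = 0.7143, q = 0.3333

Work:
Find probabilities that make opponent indifferent:
P2 chooses q to make P1 indifferent between A and B
P1 chooses p to make P2 indifferent between X and Y
Mixed NE: P1 plays (A: 0.7143, B: 0.2857), P2 plays (X: 0.3333, Y: 0.6667)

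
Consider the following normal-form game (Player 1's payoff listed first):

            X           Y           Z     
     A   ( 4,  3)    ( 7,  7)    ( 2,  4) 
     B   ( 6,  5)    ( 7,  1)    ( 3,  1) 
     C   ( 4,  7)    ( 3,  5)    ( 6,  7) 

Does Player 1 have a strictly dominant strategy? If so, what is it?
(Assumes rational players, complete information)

No strictly dominant strategy exists for Player 1

Work:
A strategy strictly dominates another if it gives a strictly higher payoff against every opponent action. Compare each pair of P1's strategies column-by-column:
  A vs B: [4 vs 6, 7 vs 7, 2 vs 3] → A does not strictly dominate B (column X: 4 ≤ 6)
  A vs C: [4 vs 4, 7 vs 3, 2 vs 6] → A does not strictly dominate C (column X: 4 ≤ 4)
  B vs A: [6 vs 4, 7 vs 7, 3 vs 2] → B does not strictly dominate A (column Y: 7 ≤ 7)
  B vs C: [6 vs 4, 7 vs 3, 3 vs 6] → B does not strictly dominate C (column Z: 3 ≤ 6)
  C vs A: [4 vs 4, 3 vs 7, 6 vs 2] → C does not strictly dominate A (column X: 4 ≤ 4)
  C vs B: [4 vs 6, 3 vs 7, 6 vs 3] → C does not strictly dominate B (column X: 4 ≤ 6)
No single strategy strictly dominates all others → no strictly dominant strategy.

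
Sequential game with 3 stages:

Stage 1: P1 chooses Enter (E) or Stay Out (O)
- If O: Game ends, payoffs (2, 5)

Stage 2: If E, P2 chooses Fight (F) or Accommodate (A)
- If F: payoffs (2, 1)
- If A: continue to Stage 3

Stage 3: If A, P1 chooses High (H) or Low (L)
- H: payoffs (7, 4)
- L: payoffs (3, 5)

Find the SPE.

SPE: (E, A, H); Outcome (7, 4)

Work:
Stage 3: P1 chooses H (7 vs 3)
Stage 2: P2: F->1, A->4 (anticipating H). Choose A
Stage 1: P1: O->2, E->7 (anticipating A, H). Choose E
SPE path: E -> A -> H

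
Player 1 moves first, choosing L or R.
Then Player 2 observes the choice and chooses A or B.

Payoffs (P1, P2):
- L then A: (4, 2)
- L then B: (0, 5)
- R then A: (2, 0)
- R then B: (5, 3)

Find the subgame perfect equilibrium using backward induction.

P1 plays R, P2 plays B after L and B after R; Payoff (5, 3)

Work:
Backward induction:
After L: P2 chooses B → P1 gets 0
After R: P2 chooses B → P1 gets 5
P1 chooses R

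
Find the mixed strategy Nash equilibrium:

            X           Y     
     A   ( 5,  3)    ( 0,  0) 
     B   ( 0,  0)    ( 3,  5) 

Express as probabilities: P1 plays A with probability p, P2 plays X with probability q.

p = 0.625, q = 0.375

Work:
Find probabilities that make opponent indifferent:
P2 chooses q to make P1 indifferent between A and B
P1 chooses p to make P2 indifferent between X and Y
Mixed NE: P1 plays (A: 0.625, B: 0.375), P2 plays (X: 0.375, Y: 0.625)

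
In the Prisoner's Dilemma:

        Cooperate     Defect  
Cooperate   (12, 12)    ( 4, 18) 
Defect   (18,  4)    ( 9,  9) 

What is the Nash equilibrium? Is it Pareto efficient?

(Defect, Defect) is NE; not Pareto efficient

Work:
Defect dominates Cooperate for both players:
If P2 cooperates: Defect (18) > Cooperate (12)
If P2 defects: Defect (9) > Cooperate (4)
NE: (Defect, Defect) with payoff (9, 9)
But (Cooperate, Cooperate) = (12, 12) Pareto dominates (9, 9)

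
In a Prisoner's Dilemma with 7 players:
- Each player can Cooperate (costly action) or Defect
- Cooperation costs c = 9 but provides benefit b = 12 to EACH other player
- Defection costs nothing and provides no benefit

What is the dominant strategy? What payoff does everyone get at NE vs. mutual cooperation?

Dominant: Defect; NE payoff = 0; Coop payoff = 63

Work:
Defect dominates (saves cost c = 9, benefit to others is external)
NE: All defect → everyone gets 0
If all cooperate: each receives (6)×12 - 9 = 63
Social dilemma: 63 > 0 but NE gives 0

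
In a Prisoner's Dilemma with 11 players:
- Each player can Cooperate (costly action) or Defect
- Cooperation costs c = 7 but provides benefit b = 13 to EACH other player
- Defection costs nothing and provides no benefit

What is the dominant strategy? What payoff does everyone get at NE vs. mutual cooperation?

Dominant: Defect; NE payoff = 0; Coop payoff = 123

Work:
Defect dominates (saves cost c = 7, benefit to others is external)
NE: All defect → everyone gets 0
If all cooperate: each receives (10)×13 - 7 = 123
Social dilemma: 123 > 0 but NE gives 0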